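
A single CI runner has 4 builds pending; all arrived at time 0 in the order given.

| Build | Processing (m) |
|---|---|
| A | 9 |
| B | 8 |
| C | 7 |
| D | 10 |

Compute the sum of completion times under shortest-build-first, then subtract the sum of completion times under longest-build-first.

-10

SPT (increasing processing time): C B A D.
C: 0→7
B: 7→15
A: 15→24
D: 24→34
Sum = 7+15+24+34 = 80.
LPT (decreasing processing time): D A B C.
D: 0→10
A: 10→19
B: 19→27
C: 27→34
Sum = 10+19+27+34 = 90.
Difference = 80 − 90 = -10.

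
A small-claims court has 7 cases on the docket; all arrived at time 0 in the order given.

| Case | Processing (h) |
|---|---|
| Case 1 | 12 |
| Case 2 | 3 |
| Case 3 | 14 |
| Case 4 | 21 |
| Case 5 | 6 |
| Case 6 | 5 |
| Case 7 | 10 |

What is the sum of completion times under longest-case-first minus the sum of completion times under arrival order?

68

LPT (decreasing processing time): Case 4 Case 3 Case 1 Case 7 Case 5 Case 6 Case 2.
Case 4: 0→21
Case 3: 21→35
Case 1: 35→47
Case 7: 47→57
Case 5: 57→63
Case 6: 63→68
Case 2: 68→71
Sum = 21+35+47+57+63+68+71 = 362.
FIFO (arrival order): Case 1 Case 2 Case 3 Case 4 Case 5 Case 6 Case 7.
Case 1: 0→12
Case 2: 12→15
Case 3: 15→29
Case 4: 29→50
Case 5: 50→56
Case 6: 56→61
Case 7: 61→71
Sum = 12+15+29+50+56+61+71 = 294.
Difference = 362 − 294 = 68.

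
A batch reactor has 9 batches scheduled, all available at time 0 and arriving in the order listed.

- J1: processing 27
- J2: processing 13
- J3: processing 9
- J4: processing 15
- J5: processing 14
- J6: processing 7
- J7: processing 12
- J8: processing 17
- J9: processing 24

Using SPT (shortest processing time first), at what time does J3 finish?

16

SPT (increasing processing time): J6 J3 J7 J2 J5 J4 J8 J9 J1.
J6: 0→7
J3: 7→16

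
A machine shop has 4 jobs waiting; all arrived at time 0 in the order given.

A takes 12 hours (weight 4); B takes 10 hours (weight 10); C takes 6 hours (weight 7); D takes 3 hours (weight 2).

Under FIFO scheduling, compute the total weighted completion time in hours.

FIFO (arrival order): A B C D.
A: finishes 12, weight 4, w·C = 48
B: finishes 22, weight 10, w·C = 220
C: finishes 28, weight 7, w·C = 196
D: finishes 31, weight 2, w·C = 62
Sum = 48+220+196+62 = 526.

526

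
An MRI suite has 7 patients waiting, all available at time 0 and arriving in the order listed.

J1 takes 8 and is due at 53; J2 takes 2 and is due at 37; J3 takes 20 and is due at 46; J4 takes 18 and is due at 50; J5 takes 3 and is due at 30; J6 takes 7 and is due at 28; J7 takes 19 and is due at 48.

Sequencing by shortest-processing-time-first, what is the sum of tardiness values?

SPT (increasing processing time): J2 J5 J6 J1 J4 J7 J3.
J2: 0→2, due 37, tardiness 0
J5: 2→5, due 30, tardiness 0
J6: 5→12, due 28, tardiness 0
J1: 12→20, due 53, tardiness 0
J4: 20→38, due 50, tardiness 0
J7: 38→57, due 48, tardiness 9
J3: 57→77, due 46, tardiness 31
Sum = 0+0+0+0+0+9+31 = 40.

40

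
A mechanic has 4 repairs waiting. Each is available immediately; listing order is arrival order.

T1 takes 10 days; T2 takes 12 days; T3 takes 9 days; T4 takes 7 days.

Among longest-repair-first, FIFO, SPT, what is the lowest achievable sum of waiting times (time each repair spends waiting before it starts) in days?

LPT (decreasing processing time): T2 T1 T3 T4.
T2: waits 0, runs 0→12
T1: waits 12, runs 12→22
T3: waits 22, runs 22→31
T4: waits 31, runs 31→38
Sum = 0+12+22+31 = 65.
FIFO (arrival order): T1 T2 T3 T4.
T1: waits 0, runs 0→10
T2: waits 10, runs 10→22
T3: waits 22, runs 22→31
T4: waits 31, runs 31→38
Sum = 0+10+22+31 = 63.
SPT (increasing processing time): T4 T3 T1 T2.
T4: waits 0, runs 0→7
T3: waits 7, runs 7→16
T1: waits 16, runs 16→26
T2: waits 26, runs 26→38
Sum = 0+7+16+26 = 49.
LPT 65, FIFO 63, SPT 49 → minimum 49.

49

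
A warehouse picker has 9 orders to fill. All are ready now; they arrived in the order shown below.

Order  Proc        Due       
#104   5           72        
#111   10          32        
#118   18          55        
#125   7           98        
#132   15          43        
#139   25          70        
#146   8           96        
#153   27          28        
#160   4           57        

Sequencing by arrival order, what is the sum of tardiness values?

FIFO (arrival order): #104 #111 #118 #125 #132 #139 #146 #153 #160.
#104: 0→5, due 72, tardiness 0
#111: 5→15, due 32, tardiness 0
#118: 15→33, due 55, tardiness 0
#125: 33→40, due 98, tardiness 0
#132: 40→55, due 43, tardiness 12
#139: 55→80, due 70, tardiness 10
#146: 80→88, due 96, tardiness 0
#153: 88→115, due 28, tardiness 87
#160: 115→119, due 57, tardiness 62
Sum = 0+0+0+0+12+10+0+87+62 = 171.

171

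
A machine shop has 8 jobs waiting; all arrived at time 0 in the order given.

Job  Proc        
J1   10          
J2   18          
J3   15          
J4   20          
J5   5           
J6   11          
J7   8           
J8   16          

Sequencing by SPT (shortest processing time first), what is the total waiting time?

SPT (increasing processing time): J5 J7 J1 J6 J3 J8 J2 J4.
J5: waits 0, runs 0→5
J7: waits 5, runs 5→13
J1: waits 13, runs 13→23
J6: waits 23, runs 23→34
J3: waits 34, runs 34→49
J8: waits 49, runs 49→65
J2: waits 65, runs 65→83
J4: waits 83, runs 83→103
Sum = 0+5+13+23+34+49+65+83 = 272.

272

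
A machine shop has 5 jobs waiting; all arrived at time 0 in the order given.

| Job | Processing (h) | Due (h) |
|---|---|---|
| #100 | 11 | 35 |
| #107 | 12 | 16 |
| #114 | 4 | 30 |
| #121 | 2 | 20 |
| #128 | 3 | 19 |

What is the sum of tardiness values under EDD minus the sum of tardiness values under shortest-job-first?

-16

EDD (increasing due date): #107 #128 #121 #114 #100.
#107: 0→12, due 16, tardiness 0
#128: 12→15, due 19, tardiness 0
#121: 15→17, due 20, tardiness 0
#114: 17→21, due 30, tardiness 0
#100: 21→32, due 35, tardiness 0
Sum = 0+0+0+0+0 = 0.
SPT (increasing processing time): #121 #128 #114 #100 #107.
#121: 0→2, due 20, tardiness 0
#128: 2→5, due 19, tardiness 0
#114: 5→9, due 30, tardiness 0
#100: 9→20, due 35, tardiness 0
#107: 20→32, due 16, tardiness 16
Sum = 0+0+0+0+16 = 16.
Difference = 0 − 16 = -16.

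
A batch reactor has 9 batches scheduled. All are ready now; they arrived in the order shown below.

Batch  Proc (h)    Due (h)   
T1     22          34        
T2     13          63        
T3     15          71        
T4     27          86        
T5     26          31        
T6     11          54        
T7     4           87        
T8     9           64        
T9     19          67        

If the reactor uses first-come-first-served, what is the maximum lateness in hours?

79

FIFO (arrival order): T1 T2 T3 T4 T5 T6 T7 T8 T9.
T1: 0→22, due 34, lateness -12
T2: 22→35, due 63, lateness -28
T3: 35→50, due 71, lateness -21
T4: 50→77, due 86, lateness -9
T5: 77→103, due 31, lateness 72
T6: 103→114, due 54, lateness 60
T7: 114→118, due 87, lateness 31
T8: 118→127, due 64, lateness 63
T9: 127→146, due 67, lateness 79
Maximum = 79.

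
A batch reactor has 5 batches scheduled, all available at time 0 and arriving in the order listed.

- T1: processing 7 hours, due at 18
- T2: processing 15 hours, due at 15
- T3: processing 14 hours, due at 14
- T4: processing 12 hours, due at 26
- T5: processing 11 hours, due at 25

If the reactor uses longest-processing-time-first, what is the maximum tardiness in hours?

LPT (decreasing processing time): T2 T3 T4 T5 T1.
T2: 0→15, due 15, tardiness 0
T3: 15→29, due 14, tardiness 15
T4: 29→41, due 26, tardiness 15
T5: 41→52, due 25, tardiness 27
T1: 52→59, due 18, tardiness 41
Maximum = 41.

41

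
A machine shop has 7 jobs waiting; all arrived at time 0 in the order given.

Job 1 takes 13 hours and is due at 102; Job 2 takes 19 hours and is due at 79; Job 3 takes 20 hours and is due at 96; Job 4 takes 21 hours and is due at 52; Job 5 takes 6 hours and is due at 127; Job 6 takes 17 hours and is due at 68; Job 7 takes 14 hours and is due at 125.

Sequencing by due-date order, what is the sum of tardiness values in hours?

EDD (increasing due date): Job 4 Job 6 Job 2 Job 3 Job 1 Job 7 Job 5.
Job 4: 0→21, due 52, tardiness 0
Job 6: 21→38, due 68, tardiness 0
Job 2: 38→57, due 79, tardiness 0
Job 3: 57→77, due 96, tardiness 0
Job 1: 77→90, due 102, tardiness 0
Job 7: 90→104, due 125, tardiness 0
Job 5: 104→110, due 127, tardiness 0
Sum = 0+0+0+0+0+0+0 = 0.

0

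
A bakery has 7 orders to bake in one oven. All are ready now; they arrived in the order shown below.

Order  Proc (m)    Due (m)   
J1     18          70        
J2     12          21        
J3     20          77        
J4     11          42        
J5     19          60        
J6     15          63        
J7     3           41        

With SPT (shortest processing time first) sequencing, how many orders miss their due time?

3

SPT (increasing processing time): J7 J4 J2 J6 J1 J5 J3.
J7: 0→3, due 41, tardiness 0
J4: 3→14, due 42, tardiness 0
J2: 14→26, due 21, tardiness 5
J6: 26→41, due 63, tardiness 0
J1: 41→59, due 70, tardiness 0
J5: 59→78, due 60, tardiness 18
J3: 78→98, due 77, tardiness 21
Late orders: 3.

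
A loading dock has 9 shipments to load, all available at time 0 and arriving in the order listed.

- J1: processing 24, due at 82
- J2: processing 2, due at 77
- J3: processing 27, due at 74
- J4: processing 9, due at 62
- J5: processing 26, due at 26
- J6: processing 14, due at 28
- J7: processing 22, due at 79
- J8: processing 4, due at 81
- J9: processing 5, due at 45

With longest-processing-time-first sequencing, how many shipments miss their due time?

7

LPT (decreasing processing time): J3 J5 J1 J7 J6 J4 J9 J8 J2.
J3: 0→27, due 74, tardiness 0
J5: 27→53, due 26, tardiness 27
J1: 53→77, due 82, tardiness 0
J7: 77→99, due 79, tardiness 20
J6: 99→113, due 28, tardiness 85
J4: 113→122, due 62, tardiness 60
J9: 122→127, due 45, tardiness 82
J8: 127→131, due 81, tardiness 50
J2: 131→133, due 77, tardiness 56
Late shipments: 7.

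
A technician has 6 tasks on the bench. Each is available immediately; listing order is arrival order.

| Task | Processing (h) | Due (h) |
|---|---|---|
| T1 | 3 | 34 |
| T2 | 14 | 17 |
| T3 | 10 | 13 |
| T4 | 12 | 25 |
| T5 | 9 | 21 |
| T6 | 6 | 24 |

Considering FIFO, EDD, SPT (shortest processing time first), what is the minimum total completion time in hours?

152

FIFO (arrival order): T1 T2 T3 T4 T5 T6.
T1: 0→3
T2: 3→17
T3: 17→27
T4: 27→39
T5: 39→48
T6: 48→54
Sum = 3+17+27+39+48+54 = 188.
EDD (increasing due date): T3 T2 T5 T6 T4 T1.
T3: 0→10
T2: 10→24
T5: 24→33
T6: 33→39
T4: 39→51
T1: 51→54
Sum = 10+24+33+39+51+54 = 211.
SPT (increasing processing time): T1 T6 T5 T3 T4 T2.
T1: 0→3
T6: 3→9
T5: 9→18
T3: 18→28
T4: 28→40
T2: 40→54
Sum = 3+9+18+28+40+54 = 152.
FIFO 188, EDD 211, SPT 152 → minimum 152.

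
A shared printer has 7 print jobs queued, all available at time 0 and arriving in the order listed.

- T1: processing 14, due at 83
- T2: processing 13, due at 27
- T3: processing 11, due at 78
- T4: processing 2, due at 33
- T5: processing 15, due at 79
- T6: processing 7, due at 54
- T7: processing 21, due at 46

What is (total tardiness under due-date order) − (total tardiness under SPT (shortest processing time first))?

EDD (increasing due date): T2 T4 T7 T6 T3 T5 T1.
T2: 0→13, due 27, tardiness 0
T4: 13→15, due 33, tardiness 0
T7: 15→36, due 46, tardiness 0
T6: 36→43, due 54, tardiness 0
T3: 43→54, due 78, tardiness 0
T5: 54→69, due 79, tardiness 0
T1: 69→83, due 83, tardiness 0
Sum = 0+0+0+0+0+0+0 = 0.
SPT (increasing processing time): T4 T6 T3 T2 T1 T5 T7.
T4: 0→2, due 33, tardiness 0
T6: 2→9, due 54, tardiness 0
T3: 9→20, due 78, tardiness 0
T2: 20→33, due 27, tardiness 6
T1: 33→47, due 83, tardiness 0
T5: 47→62, due 79, tardiness 0
T7: 62→83, due 46, tardiness 37
Sum = 0+0+0+6+0+0+37 = 43.
Difference = 0 − 43 = -43.

-43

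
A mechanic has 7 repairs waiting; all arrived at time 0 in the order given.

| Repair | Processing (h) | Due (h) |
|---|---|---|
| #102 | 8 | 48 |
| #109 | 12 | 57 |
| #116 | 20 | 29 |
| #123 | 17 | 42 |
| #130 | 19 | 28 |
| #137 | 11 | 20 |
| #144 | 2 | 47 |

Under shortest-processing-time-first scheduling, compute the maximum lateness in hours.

60

SPT (increasing processing time): #144 #102 #137 #109 #123 #130 #116.
#144: 0→2, due 47, lateness -45
#102: 2→10, due 48, lateness -38
#137: 10→21, due 20, lateness 1
#109: 21→33, due 57, lateness -24
#123: 33→50, due 42, lateness 8
#130: 50→69, due 28, lateness 41
#116: 69→89, due 29, lateness 60
Maximum = 60.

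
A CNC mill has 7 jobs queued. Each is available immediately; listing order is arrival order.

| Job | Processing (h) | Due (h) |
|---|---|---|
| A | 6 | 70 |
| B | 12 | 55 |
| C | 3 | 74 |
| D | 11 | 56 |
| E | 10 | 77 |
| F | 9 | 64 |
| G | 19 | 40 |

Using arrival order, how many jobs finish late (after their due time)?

1

FIFO (arrival order): A B C D E F G.
A: 0→6, due 70, tardiness 0
B: 6→18, due 55, tardiness 0
C: 18→21, due 74, tardiness 0
D: 21→32, due 56, tardiness 0
E: 32→42, due 77, tardiness 0
F: 42→51, due 64, tardiness 0
G: 51→70, due 40, tardiness 30
Late jobs: 1.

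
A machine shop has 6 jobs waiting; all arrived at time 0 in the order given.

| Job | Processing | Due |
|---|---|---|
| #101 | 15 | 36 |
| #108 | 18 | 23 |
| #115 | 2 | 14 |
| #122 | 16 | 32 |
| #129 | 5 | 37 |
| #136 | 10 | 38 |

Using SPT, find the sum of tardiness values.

59

SPT (increasing processing time): #115 #129 #136 #101 #122 #108.
#115: 0→2, due 14, tardiness 0
#129: 2→7, due 37, tardiness 0
#136: 7→17, due 38, tardiness 0
#101: 17→32, due 36, tardiness 0
#122: 32→48, due 32, tardiness 16
#108: 48→66, due 23, tardiness 43
Sum = 0+0+0+0+16+43 = 59.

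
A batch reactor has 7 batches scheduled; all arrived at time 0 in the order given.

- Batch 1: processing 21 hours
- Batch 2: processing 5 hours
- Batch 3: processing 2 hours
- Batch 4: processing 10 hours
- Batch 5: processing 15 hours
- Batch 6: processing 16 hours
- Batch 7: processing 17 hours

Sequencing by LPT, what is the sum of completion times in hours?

LPT (decreasing processing time): Batch 1 Batch 7 Batch 6 Batch 5 Batch 4 Batch 2 Batch 3.
Batch 1: 0→21
Batch 7: 21→38
Batch 6: 38→54
Batch 5: 54→69
Batch 4: 69→79
Batch 2: 79→84
Batch 3: 84→86
Sum = 21+38+54+69+79+84+86 = 431.

431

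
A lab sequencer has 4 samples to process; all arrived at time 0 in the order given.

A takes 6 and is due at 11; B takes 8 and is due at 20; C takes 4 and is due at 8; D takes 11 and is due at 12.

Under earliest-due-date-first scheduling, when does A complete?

EDD (increasing due date): C A D B.
C: 0→4
A: 4→10

10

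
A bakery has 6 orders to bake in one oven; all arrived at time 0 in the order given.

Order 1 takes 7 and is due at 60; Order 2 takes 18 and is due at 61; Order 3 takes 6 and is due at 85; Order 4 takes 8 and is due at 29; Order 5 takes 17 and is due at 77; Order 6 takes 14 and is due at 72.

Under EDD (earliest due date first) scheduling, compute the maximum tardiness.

EDD (increasing due date): Order 4 Order 1 Order 2 Order 6 Order 5 Order 3.
Order 4: 0→8, due 29, tardiness 0
Order 1: 8→15, due 60, tardiness 0
Order 2: 15→33, due 61, tardiness 0
Order 6: 33→47, due 72, tardiness 0
Order 5: 47→64, due 77, tardiness 0
Order 3: 64→70, due 85, tardiness 0
Maximum = 0.

0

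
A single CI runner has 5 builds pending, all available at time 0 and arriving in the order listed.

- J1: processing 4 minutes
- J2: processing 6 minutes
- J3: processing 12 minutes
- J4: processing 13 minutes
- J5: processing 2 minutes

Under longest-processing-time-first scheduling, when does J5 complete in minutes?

37

LPT (decreasing processing time): J4 J3 J2 J1 J5.
J4: 0→13
J3: 13→25
J2: 25→31
J1: 31→35
J5: 35→37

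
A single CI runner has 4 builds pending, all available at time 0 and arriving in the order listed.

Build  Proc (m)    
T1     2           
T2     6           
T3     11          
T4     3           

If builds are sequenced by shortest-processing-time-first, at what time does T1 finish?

SPT (increasing processing time): T1 T4 T2 T3.
T1: 0→2

2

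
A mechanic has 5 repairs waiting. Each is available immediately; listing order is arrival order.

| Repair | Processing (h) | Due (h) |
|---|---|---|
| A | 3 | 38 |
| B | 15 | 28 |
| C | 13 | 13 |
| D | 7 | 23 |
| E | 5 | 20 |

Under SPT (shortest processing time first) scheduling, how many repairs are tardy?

SPT (increasing processing time): A E D C B.
A: 0→3, due 38, tardiness 0
E: 3→8, due 20, tardiness 0
D: 8→15, due 23, tardiness 0
C: 15→28, due 13, tardiness 15
B: 28→43, due 28, tardiness 15
Late repairs: 2.

2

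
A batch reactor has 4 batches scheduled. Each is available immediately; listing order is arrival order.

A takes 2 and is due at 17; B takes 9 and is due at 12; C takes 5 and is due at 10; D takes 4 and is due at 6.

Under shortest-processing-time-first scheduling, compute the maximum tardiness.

SPT (increasing processing time): A D C B.
A: 0→2, due 17, tardiness 0
D: 2→6, due 6, tardiness 0
C: 6→11, due 10, tardiness 1
B: 11→20, due 12, tardiness 8
Maximum = 8.

8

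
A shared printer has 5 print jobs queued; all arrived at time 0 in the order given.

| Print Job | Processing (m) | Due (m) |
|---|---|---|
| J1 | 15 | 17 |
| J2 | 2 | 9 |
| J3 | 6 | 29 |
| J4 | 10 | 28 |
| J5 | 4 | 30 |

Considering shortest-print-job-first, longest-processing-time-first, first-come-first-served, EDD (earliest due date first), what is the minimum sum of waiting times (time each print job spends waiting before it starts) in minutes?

SPT (increasing processing time): J2 J5 J3 J4 J1.
J2: waits 0, runs 0→2
J5: waits 2, runs 2→6
J3: waits 6, runs 6→12
J4: waits 12, runs 12→22
J1: waits 22, runs 22→37
Sum = 0+2+6+12+22 = 42.
LPT (decreasing processing time): J1 J4 J3 J5 J2.
J1: waits 0, runs 0→15
J4: waits 15, runs 15→25
J3: waits 25, runs 25→31
J5: waits 31, runs 31→35
J2: waits 35, runs 35→37
Sum = 0+15+25+31+35 = 106.
FIFO (arrival order): J1 J2 J3 J4 J5.
J1: waits 0, runs 0→15
J2: waits 15, runs 15→17
J3: waits 17, runs 17→23
J4: waits 23, runs 23→33
J5: waits 33, runs 33→37
Sum = 0+15+17+23+33 = 88.
EDD (increasing due date): J2 J1 J4 J3 J5.
J2: waits 0, runs 0→2
J1: waits 2, runs 2→17
J4: waits 17, runs 17→27
J3: waits 27, runs 27→33
J5: waits 33, runs 33→37
Sum = 0+2+17+27+33 = 79.
SPT 42, LPT 106, FIFO 88, EDD 79 → minimum 42.

42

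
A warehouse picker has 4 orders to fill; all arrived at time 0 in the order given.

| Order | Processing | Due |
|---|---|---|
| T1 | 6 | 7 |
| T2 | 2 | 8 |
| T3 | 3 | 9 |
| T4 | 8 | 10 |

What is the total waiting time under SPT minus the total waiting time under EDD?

-7

SPT (increasing processing time): T2 T3 T1 T4.
T2: waits 0, runs 0→2
T3: waits 2, runs 2→5
T1: waits 5, runs 5→11
T4: waits 11, runs 11→19
Sum = 0+2+5+11 = 18.
EDD (increasing due date): T1 T2 T3 T4.
T1: waits 0, runs 0→6
T2: waits 6, runs 6→8
T3: waits 8, runs 8→11
T4: waits 11, runs 11→19
Sum = 0+6+8+11 = 25.
Difference = 18 − 25 = -7.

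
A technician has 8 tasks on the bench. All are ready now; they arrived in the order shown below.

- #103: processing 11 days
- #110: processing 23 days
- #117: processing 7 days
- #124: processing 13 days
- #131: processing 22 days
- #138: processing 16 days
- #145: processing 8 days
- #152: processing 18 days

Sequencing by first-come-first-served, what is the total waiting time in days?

FIFO (arrival order): #103 #110 #117 #124 #131 #138 #145 #152.
#103: waits 0, runs 0→11
#110: waits 11, runs 11→34
#117: waits 34, runs 34→41
#124: waits 41, runs 41→54
#131: waits 54, runs 54→76
#138: waits 76, runs 76→92
#145: waits 92, runs 92→100
#152: waits 100, runs 100→118
Sum = 0+11+34+41+54+76+92+100 = 408.

408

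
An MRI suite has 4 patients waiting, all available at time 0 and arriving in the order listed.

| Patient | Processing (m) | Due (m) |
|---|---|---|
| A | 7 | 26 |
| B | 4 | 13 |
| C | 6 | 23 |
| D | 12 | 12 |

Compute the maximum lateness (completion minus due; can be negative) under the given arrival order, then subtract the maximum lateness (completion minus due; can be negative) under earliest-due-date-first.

14

FIFO (arrival order): A B C D.
A: 0→7, due 26, lateness -19
B: 7→11, due 13, lateness -2
C: 11→17, due 23, lateness -6
D: 17→29, due 12, lateness 17
Maximum = 17.
EDD (increasing due date): D B C A.
D: 0→12, due 12, lateness 0
B: 12→16, due 13, lateness 3
C: 16→22, due 23, lateness -1
A: 22→29, due 26, lateness 3
Maximum = 3.
Difference = 17 − 3 = 14.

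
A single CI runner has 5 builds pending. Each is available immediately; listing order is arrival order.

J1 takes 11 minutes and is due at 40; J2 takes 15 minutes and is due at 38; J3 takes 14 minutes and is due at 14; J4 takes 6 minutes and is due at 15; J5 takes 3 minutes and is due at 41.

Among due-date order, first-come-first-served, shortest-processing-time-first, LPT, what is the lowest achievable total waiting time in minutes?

66

EDD (increasing due date): J3 J4 J2 J1 J5.
J3: waits 0, runs 0→14
J4: waits 14, runs 14→20
J2: waits 20, runs 20→35
J1: waits 35, runs 35→46
J5: waits 46, runs 46→49
Sum = 0+14+20+35+46 = 115.
FIFO (arrival order): J1 J2 J3 J4 J5.
J1: waits 0, runs 0→11
J2: waits 11, runs 11→26
J3: waits 26, runs 26→40
J4: waits 40, runs 40→46
J5: waits 46, runs 46→49
Sum = 0+11+26+40+46 = 123.
SPT (increasing processing time): J5 J4 J1 J3 J2.
J5: waits 0, runs 0→3
J4: waits 3, runs 3→9
J1: waits 9, runs 9→20
J3: waits 20, runs 20→34
J2: waits 34, runs 34→49
Sum = 0+3+9+20+34 = 66.
LPT (decreasing processing time): J2 J3 J1 J4 J5.
J2: waits 0, runs 0→15
J3: waits 15, runs 15→29
J1: waits 29, runs 29→40
J4: waits 40, runs 40→46
J5: waits 46, runs 46→49
Sum = 0+15+29+40+46 = 130.
EDD 115, FIFO 123, SPT 66, LPT 130 → minimum 66.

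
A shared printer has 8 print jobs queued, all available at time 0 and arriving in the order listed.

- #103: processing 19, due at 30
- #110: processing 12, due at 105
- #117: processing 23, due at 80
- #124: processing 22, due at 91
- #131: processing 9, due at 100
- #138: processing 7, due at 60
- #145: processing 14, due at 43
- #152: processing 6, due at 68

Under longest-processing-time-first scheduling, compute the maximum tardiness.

46

LPT (decreasing processing time): #117 #124 #103 #145 #110 #131 #138 #152.
#117: 0→23, due 80, tardiness 0
#124: 23→45, due 91, tardiness 0
#103: 45→64, due 30, tardiness 34
#145: 64→78, due 43, tardiness 35
#110: 78→90, due 105, tardiness 0
#131: 90→99, due 100, tardiness 0
#138: 99→106, due 60, tardiness 46
#152: 106→112, due 68, tardiness 44
Maximum = 46.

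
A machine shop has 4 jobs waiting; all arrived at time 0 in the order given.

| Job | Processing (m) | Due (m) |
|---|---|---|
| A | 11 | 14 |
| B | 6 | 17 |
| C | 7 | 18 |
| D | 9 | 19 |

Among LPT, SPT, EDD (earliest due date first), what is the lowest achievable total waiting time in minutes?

LPT (decreasing processing time): A D C B.
A: waits 0, runs 0→11
D: waits 11, runs 11→20
C: waits 20, runs 20→27
B: waits 27, runs 27→33
Sum = 0+11+20+27 = 58.
SPT (increasing processing time): B C D A.
B: waits 0, runs 0→6
C: waits 6, runs 6→13
D: waits 13, runs 13→22
A: waits 22, runs 22→33
Sum = 0+6+13+22 = 41.
EDD (increasing due date): A B C D.
A: waits 0, runs 0→11
B: waits 11, runs 11→17
C: waits 17, runs 17→24
D: waits 24, runs 24→33
Sum = 0+11+17+24 = 52.
LPT 58, SPT 41, EDD 52 → minimum 41.

41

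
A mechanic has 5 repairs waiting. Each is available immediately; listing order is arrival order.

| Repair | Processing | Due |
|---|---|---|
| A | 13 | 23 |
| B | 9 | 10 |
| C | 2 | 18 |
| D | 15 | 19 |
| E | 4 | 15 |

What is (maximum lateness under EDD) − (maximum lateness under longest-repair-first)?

EDD (increasing due date): B E C D A.
B: 0→9, due 10, lateness -1
E: 9→13, due 15, lateness -2
C: 13→15, due 18, lateness -3
D: 15→30, due 19, lateness 11
A: 30→43, due 23, lateness 20
Maximum = 20.
LPT (decreasing processing time): D A B E C.
D: 0→15, due 19, lateness -4
A: 15→28, due 23, lateness 5
B: 28→37, due 10, lateness 27
E: 37→41, due 15, lateness 26
C: 41→43, due 18, lateness 25
Maximum = 27.
Difference = 20 − 27 = -7.

-7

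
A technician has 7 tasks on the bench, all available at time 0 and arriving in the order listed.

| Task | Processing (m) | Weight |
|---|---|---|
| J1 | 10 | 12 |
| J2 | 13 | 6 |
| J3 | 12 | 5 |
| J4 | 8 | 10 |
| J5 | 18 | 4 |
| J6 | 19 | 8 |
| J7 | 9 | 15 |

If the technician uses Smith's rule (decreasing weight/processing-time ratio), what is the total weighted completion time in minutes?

2052

WSPT (decreasing weight/processing-time ratio): J7 J4 J1 J2 J6 J3 J5.
J7: finishes 9, weight 15, w·C = 135
J4: finishes 17, weight 10, w·C = 170
J1: finishes 27, weight 12, w·C = 324
J2: finishes 40, weight 6, w·C = 240
J6: finishes 59, weight 8, w·C = 472
J3: finishes 71, weight 5, w·C = 355
J5: finishes 89, weight 4, w·C = 356
Sum = 135+170+324+240+472+355+356 = 2052.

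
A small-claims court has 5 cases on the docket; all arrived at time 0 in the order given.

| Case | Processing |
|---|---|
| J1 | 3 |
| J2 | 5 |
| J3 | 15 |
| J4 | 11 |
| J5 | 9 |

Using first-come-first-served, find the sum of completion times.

111

FIFO (arrival order): J1 J2 J3 J4 J5.
J1: 0→3
J2: 3→8
J3: 8→23
J4: 23→34
J5: 34→43
Sum = 3+8+23+34+43 = 111.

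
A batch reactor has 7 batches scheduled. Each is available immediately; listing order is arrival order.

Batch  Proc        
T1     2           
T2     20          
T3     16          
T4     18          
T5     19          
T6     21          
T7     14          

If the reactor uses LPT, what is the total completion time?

512

LPT (decreasing processing time): T6 T2 T5 T4 T3 T7 T1.
T6: 0→21
T2: 21→41
T5: 41→60
T4: 60→78
T3: 78→94
T7: 94→108
T1: 108→110
Sum = 21+41+60+78+94+108+110 = 512.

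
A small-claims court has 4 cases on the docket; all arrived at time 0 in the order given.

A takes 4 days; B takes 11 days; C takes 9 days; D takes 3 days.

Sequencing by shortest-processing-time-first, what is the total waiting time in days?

26

SPT (increasing processing time): D A C B.
D: waits 0, runs 0→3
A: waits 3, runs 3→7
C: waits 7, runs 7→16
B: waits 16, runs 16→27
Sum = 0+3+7+16 = 26.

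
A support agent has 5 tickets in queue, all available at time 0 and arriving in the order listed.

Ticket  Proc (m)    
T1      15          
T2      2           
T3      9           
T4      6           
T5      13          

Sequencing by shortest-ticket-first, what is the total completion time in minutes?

102

SPT (increasing processing time): T2 T4 T3 T5 T1.
T2: 0→2
T4: 2→8
T3: 8→17
T5: 17→30
T1: 30→45
Sum = 2+8+17+30+45 = 102.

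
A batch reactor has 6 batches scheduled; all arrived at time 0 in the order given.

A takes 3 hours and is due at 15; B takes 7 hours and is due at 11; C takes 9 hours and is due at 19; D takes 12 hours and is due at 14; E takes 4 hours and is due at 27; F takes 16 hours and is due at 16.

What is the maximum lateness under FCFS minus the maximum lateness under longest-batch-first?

-1

FIFO (arrival order): A B C D E F.
A: 0→3, due 15, lateness -12
B: 3→10, due 11, lateness -1
C: 10→19, due 19, lateness 0
D: 19→31, due 14, lateness 17
E: 31→35, due 27, lateness 8
F: 35→51, due 16, lateness 35
Maximum = 35.
LPT (decreasing processing time): F D C B E A.
F: 0→16, due 16, lateness 0
D: 16→28, due 14, lateness 14
C: 28→37, due 19, lateness 18
B: 37→44, due 11, lateness 33
E: 44→48, due 27, lateness 21
A: 48→51, due 15, lateness 36
Maximum = 36.
Difference = 35 − 36 = -1.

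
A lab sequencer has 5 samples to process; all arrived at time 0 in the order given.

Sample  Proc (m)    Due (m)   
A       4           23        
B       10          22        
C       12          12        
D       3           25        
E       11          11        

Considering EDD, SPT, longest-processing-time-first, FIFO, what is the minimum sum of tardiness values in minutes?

EDD (increasing due date): E C B A D.
E: 0→11, due 11, tardiness 0
C: 11→23, due 12, tardiness 11
B: 23→33, due 22, tardiness 11
A: 33→37, due 23, tardiness 14
D: 37→40, due 25, tardiness 15
Sum = 0+11+11+14+15 = 51.
SPT (increasing processing time): D A B E C.
D: 0→3, due 25, tardiness 0
A: 3→7, due 23, tardiness 0
B: 7→17, due 22, tardiness 0
E: 17→28, due 11, tardiness 17
C: 28→40, due 12, tardiness 28
Sum = 0+0+0+17+28 = 45.
LPT (decreasing processing time): C E B A D.
C: 0→12, due 12, tardiness 0
E: 12→23, due 11, tardiness 12
B: 23→33, due 22, tardiness 11
A: 33→37, due 23, tardiness 14
D: 37→40, due 25, tardiness 15
Sum = 0+12+11+14+15 = 52.
FIFO (arrival order): A B C D E.
A: 0→4, due 23, tardiness 0
B: 4→14, due 22, tardiness 0
C: 14→26, due 12, tardiness 14
D: 26→29, due 25, tardiness 4
E: 29→40, due 11, tardiness 29
Sum = 0+0+14+4+29 = 47.
EDD 51, SPT 45, LPT 52, FIFO 47 → minimum 45.

45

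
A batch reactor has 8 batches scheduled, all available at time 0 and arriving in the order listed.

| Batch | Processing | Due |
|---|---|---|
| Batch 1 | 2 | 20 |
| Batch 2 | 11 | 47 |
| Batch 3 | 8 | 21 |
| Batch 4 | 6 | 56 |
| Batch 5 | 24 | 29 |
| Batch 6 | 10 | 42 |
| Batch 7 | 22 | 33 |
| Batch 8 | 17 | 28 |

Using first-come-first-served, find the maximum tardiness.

FIFO (arrival order): Batch 1 Batch 2 Batch 3 Batch 4 Batch 5 Batch 6 Batch 7 Batch 8.
Batch 1: 0→2, due 20, tardiness 0
Batch 2: 2→13, due 47, tardiness 0
Batch 3: 13→21, due 21, tardiness 0
Batch 4: 21→27, due 56, tardiness 0
Batch 5: 27→51, due 29, tardiness 22
Batch 6: 51→61, due 42, tardiness 19
Batch 7: 61→83, due 33, tardiness 50
Batch 8: 83→100, due 28, tardiness 72
Maximum = 72.

72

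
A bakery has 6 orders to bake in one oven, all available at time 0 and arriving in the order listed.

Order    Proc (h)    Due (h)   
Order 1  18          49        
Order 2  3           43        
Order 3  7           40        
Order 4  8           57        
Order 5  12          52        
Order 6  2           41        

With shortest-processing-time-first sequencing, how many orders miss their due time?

1

SPT (increasing processing time): Order 6 Order 2 Order 3 Order 4 Order 5 Order 1.
Order 6: 0→2, due 41, tardiness 0
Order 2: 2→5, due 43, tardiness 0
Order 3: 5→12, due 40, tardiness 0
Order 4: 12→20, due 57, tardiness 0
Order 5: 20→32, due 52, tardiness 0
Order 1: 32→50, due 49, tardiness 1
Late orders: 1.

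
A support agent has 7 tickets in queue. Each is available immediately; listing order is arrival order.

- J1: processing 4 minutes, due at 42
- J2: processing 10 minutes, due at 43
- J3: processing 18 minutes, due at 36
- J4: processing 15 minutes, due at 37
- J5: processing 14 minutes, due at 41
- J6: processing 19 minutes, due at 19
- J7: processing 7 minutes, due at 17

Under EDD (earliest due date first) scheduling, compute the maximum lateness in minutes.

EDD (increasing due date): J7 J6 J3 J4 J5 J1 J2.
J7: 0→7, due 17, lateness -10
J6: 7→26, due 19, lateness 7
J3: 26→44, due 36, lateness 8
J4: 44→59, due 37, lateness 22
J5: 59→73, due 41, lateness 32
J1: 73→77, due 42, lateness 35
J2: 77→87, due 43, lateness 44
Maximum = 44.

44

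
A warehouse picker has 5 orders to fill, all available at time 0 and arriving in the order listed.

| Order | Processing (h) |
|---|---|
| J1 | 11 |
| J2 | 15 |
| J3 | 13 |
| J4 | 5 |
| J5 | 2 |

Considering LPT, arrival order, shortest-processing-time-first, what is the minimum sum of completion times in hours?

104

LPT (decreasing processing time): J2 J3 J1 J4 J5.
J2: 0→15
J3: 15→28
J1: 28→39
J4: 39→44
J5: 44→46
Sum = 15+28+39+44+46 = 172.
FIFO (arrival order): J1 J2 J3 J4 J5.
J1: 0→11
J2: 11→26
J3: 26→39
J4: 39→44
J5: 44→46
Sum = 11+26+39+44+46 = 166.
SPT (increasing processing time): J5 J4 J1 J3 J2.
J5: 0→2
J4: 2→7
J1: 7→18
J3: 18→31
J2: 31→46
Sum = 2+7+18+31+46 = 104.
LPT 172, FIFO 166, SPT 104 → minimum 104.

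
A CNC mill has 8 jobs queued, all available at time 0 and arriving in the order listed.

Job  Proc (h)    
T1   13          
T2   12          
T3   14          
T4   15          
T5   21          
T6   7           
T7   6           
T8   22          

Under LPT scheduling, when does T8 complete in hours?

22

LPT (decreasing processing time): T8 T5 T4 T3 T1 T2 T6 T7.
T8: 0→22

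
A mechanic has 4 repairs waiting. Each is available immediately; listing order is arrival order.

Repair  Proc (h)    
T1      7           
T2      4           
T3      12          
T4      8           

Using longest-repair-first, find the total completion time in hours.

LPT (decreasing processing time): T3 T4 T1 T2.
T3: 0→12
T4: 12→20
T1: 20→27
T2: 27→31
Sum = 12+20+27+31 = 90.

90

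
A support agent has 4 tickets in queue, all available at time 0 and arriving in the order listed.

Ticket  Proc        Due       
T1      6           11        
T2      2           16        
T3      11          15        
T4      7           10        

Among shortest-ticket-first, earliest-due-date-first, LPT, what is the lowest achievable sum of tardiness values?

16

SPT (increasing processing time): T2 T1 T4 T3.
T2: 0→2, due 16, tardiness 0
T1: 2→8, due 11, tardiness 0
T4: 8→15, due 10, tardiness 5
T3: 15→26, due 15, tardiness 11
Sum = 0+0+5+11 = 16.
EDD (increasing due date): T4 T1 T3 T2.
T4: 0→7, due 10, tardiness 0
T1: 7→13, due 11, tardiness 2
T3: 13→24, due 15, tardiness 9
T2: 24→26, due 16, tardiness 10
Sum = 0+2+9+10 = 21.
LPT (decreasing processing time): T3 T4 T1 T2.
T3: 0→11, due 15, tardiness 0
T4: 11→18, due 10, tardiness 8
T1: 18→24, due 11, tardiness 13
T2: 24→26, due 16, tardiness 10
Sum = 0+8+13+10 = 31.
SPT 16, EDD 21, LPT 31 → minimum 16.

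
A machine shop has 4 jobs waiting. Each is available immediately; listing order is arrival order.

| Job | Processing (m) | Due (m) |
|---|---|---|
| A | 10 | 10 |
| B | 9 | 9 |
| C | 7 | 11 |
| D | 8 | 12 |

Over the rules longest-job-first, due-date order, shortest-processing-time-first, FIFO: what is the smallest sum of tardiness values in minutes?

42

LPT (decreasing processing time): A B D C.
A: 0→10, due 10, tardiness 0
B: 10→19, due 9, tardiness 10
D: 19→27, due 12, tardiness 15
C: 27→34, due 11, tardiness 23
Sum = 0+10+15+23 = 48.
EDD (increasing due date): B A C D.
B: 0→9, due 9, tardiness 0
A: 9→19, due 10, tardiness 9
C: 19→26, due 11, tardiness 15
D: 26→34, due 12, tardiness 22
Sum = 0+9+15+22 = 46.
SPT (increasing processing time): C D B A.
C: 0→7, due 11, tardiness 0
D: 7→15, due 12, tardiness 3
B: 15→24, due 9, tardiness 15
A: 24→34, due 10, tardiness 24
Sum = 0+3+15+24 = 42.
FIFO (arrival order): A B C D.
A: 0→10, due 10, tardiness 0
B: 10→19, due 9, tardiness 10
C: 19→26, due 11, tardiness 15
D: 26→34, due 12, tardiness 22
Sum = 0+10+15+22 = 47.
LPT 48, EDD 46, SPT 42, FIFO 47 → minimum 42.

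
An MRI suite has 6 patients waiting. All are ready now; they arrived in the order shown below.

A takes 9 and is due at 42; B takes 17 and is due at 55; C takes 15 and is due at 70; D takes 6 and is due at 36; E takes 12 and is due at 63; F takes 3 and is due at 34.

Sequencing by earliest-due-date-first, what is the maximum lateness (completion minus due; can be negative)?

-8

EDD (increasing due date): F D A B E C.
F: 0→3, due 34, lateness -31
D: 3→9, due 36, lateness -27
A: 9→18, due 42, lateness -24
B: 18→35, due 55, lateness -20
E: 35→47, due 63, lateness -16
C: 47→62, due 70, lateness -8
Maximum = -8.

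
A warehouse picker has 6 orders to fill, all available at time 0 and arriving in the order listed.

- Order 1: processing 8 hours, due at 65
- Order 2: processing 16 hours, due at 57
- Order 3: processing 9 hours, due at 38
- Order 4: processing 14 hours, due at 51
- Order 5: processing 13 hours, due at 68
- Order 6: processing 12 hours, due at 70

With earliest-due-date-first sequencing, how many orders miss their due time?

1

EDD (increasing due date): Order 3 Order 4 Order 2 Order 1 Order 5 Order 6.
Order 3: 0→9, due 38, tardiness 0
Order 4: 9→23, due 51, tardiness 0
Order 2: 23→39, due 57, tardiness 0
Order 1: 39→47, due 65, tardiness 0
Order 5: 47→60, due 68, tardiness 0
Order 6: 60→72, due 70, tardiness 2
Late orders: 1.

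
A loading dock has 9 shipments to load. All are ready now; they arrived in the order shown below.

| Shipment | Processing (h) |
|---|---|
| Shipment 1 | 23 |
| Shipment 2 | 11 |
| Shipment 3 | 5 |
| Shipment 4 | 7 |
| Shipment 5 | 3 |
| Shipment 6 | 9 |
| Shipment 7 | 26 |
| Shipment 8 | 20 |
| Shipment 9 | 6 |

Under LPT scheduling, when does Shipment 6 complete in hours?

89

LPT (decreasing processing time): Shipment 7 Shipment 1 Shipment 8 Shipment 2 Shipment 6 Shipment 4 Shipment 9 Shipment 3 Shipment 5.
Shipment 7: 0→26
Shipment 1: 26→49
Shipment 8: 49→69
Shipment 2: 69→80
Shipment 6: 80→89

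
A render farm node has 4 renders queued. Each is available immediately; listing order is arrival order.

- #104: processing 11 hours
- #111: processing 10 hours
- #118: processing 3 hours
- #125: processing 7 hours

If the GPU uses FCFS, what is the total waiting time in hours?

56

FIFO (arrival order): #104 #111 #118 #125.
#104: waits 0, runs 0→11
#111: waits 11, runs 11→21
#118: waits 21, runs 21→24
#125: waits 24, runs 24→31
Sum = 0+11+21+24 = 56.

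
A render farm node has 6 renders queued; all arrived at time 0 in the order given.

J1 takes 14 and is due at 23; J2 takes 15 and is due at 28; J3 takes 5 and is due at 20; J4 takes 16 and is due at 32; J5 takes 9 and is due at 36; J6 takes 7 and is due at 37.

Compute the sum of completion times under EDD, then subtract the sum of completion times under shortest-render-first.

EDD (increasing due date): J3 J1 J2 J4 J5 J6.
J3: 0→5
J1: 5→19
J2: 19→34
J4: 34→50
J5: 50→59
J6: 59→66
Sum = 5+19+34+50+59+66 = 233.
SPT (increasing processing time): J3 J6 J5 J1 J2 J4.
J3: 0→5
J6: 5→12
J5: 12→21
J1: 21→35
J2: 35→50
J4: 50→66
Sum = 5+12+21+35+50+66 = 189.
Difference = 233 − 189 = 44.

44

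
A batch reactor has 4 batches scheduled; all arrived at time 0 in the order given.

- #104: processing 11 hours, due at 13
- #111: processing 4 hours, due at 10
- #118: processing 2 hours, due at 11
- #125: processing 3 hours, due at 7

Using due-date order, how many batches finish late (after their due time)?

EDD (increasing due date): #125 #111 #118 #104.
#125: 0→3, due 7, tardiness 0
#111: 3→7, due 10, tardiness 0
#118: 7→9, due 11, tardiness 0
#104: 9→20, due 13, tardiness 7
Late batches: 1.

1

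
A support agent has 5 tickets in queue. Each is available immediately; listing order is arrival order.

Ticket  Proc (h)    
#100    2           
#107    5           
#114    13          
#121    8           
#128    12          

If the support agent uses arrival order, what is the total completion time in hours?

FIFO (arrival order): #100 #107 #114 #121 #128.
#100: 0→2
#107: 2→7
#114: 7→20
#121: 20→28
#128: 28→40
Sum = 2+7+20+28+40 = 97.

97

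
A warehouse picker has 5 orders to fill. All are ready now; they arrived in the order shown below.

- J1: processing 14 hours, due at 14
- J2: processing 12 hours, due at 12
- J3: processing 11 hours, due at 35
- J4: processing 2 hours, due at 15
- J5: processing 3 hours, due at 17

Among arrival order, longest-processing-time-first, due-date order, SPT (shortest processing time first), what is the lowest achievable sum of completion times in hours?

FIFO (arrival order): J1 J2 J3 J4 J5.
J1: 0→14
J2: 14→26
J3: 26→37
J4: 37→39
J5: 39→42
Sum = 14+26+37+39+42 = 158.
LPT (decreasing processing time): J1 J2 J3 J5 J4.
J1: 0→14
J2: 14→26
J3: 26→37
J5: 37→40
J4: 40→42
Sum = 14+26+37+40+42 = 159.
EDD (increasing due date): J2 J1 J4 J5 J3.
J2: 0→12
J1: 12→26
J4: 26→28
J5: 28→31
J3: 31→42
Sum = 12+26+28+31+42 = 139.
SPT (increasing processing time): J4 J5 J3 J2 J1.
J4: 0→2
J5: 2→5
J3: 5→16
J2: 16→28
J1: 28→42
Sum = 2+5+16+28+42 = 93.
FIFO 158, LPT 159, EDD 139, SPT 93 → minimum 93.

93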